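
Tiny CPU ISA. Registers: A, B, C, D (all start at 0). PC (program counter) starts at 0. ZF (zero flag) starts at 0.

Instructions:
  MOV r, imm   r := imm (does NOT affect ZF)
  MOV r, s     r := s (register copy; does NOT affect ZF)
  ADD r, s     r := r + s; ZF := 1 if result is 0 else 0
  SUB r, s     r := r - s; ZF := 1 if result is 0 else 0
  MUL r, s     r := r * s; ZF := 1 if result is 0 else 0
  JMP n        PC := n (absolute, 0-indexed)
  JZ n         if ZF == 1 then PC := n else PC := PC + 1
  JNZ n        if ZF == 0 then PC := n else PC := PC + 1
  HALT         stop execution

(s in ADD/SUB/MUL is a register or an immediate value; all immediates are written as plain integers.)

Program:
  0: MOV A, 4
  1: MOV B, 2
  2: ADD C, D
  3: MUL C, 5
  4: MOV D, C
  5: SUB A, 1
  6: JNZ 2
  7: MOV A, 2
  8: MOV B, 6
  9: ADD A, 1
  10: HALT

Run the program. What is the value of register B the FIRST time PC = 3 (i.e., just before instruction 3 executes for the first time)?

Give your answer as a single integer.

Step 1: PC=0 exec 'MOV A, 4'. After: A=4 B=0 C=0 D=0 ZF=0 PC=1
Step 2: PC=1 exec 'MOV B, 2'. After: A=4 B=2 C=0 D=0 ZF=0 PC=2
Step 3: PC=2 exec 'ADD C, D'. After: A=4 B=2 C=0 D=0 ZF=1 PC=3
First time PC=3: B=2

2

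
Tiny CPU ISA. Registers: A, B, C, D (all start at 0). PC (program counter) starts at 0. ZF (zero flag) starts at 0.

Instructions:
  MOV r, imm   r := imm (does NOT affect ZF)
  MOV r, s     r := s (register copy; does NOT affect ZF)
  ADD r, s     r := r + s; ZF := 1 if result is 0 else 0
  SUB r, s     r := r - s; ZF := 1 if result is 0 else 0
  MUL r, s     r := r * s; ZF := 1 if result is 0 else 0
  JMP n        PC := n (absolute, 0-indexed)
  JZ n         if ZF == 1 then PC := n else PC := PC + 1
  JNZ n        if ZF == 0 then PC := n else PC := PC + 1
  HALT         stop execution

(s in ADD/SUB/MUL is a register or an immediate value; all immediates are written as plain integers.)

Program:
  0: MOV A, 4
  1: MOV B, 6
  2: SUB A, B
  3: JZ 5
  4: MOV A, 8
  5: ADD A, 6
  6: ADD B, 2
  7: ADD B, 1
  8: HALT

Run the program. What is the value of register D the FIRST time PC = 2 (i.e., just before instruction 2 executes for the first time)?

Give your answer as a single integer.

Step 1: PC=0 exec 'MOV A, 4'. After: A=4 B=0 C=0 D=0 ZF=0 PC=1
Step 2: PC=1 exec 'MOV B, 6'. After: A=4 B=6 C=0 D=0 ZF=0 PC=2
First time PC=2: D=0

0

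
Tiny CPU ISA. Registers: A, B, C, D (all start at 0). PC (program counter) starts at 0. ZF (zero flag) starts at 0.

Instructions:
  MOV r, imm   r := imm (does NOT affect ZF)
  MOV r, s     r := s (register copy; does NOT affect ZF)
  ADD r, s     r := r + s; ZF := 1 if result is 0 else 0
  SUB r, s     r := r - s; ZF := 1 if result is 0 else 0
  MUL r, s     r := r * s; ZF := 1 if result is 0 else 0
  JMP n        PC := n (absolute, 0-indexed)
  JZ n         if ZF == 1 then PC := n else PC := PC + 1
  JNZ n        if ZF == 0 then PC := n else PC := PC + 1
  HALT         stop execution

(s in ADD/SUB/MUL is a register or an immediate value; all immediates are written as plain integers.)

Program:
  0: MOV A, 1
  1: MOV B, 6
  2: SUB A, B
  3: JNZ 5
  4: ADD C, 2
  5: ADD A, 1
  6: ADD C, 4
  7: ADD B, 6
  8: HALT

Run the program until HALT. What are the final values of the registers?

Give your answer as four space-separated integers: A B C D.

Step 1: PC=0 exec 'MOV A, 1'. After: A=1 B=0 C=0 D=0 ZF=0 PC=1
Step 2: PC=1 exec 'MOV B, 6'. After: A=1 B=6 C=0 D=0 ZF=0 PC=2
Step 3: PC=2 exec 'SUB A, B'. After: A=-5 B=6 C=0 D=0 ZF=0 PC=3
Step 4: PC=3 exec 'JNZ 5'. After: A=-5 B=6 C=0 D=0 ZF=0 PC=5
Step 5: PC=5 exec 'ADD A, 1'. After: A=-4 B=6 C=0 D=0 ZF=0 PC=6
Step 6: PC=6 exec 'ADD C, 4'. After: A=-4 B=6 C=4 D=0 ZF=0 PC=7
Step 7: PC=7 exec 'ADD B, 6'. After: A=-4 B=12 C=4 D=0 ZF=0 PC=8
Step 8: PC=8 exec 'HALT'. After: A=-4 B=12 C=4 D=0 ZF=0 PC=8 HALTED

Answer: -4 12 4 0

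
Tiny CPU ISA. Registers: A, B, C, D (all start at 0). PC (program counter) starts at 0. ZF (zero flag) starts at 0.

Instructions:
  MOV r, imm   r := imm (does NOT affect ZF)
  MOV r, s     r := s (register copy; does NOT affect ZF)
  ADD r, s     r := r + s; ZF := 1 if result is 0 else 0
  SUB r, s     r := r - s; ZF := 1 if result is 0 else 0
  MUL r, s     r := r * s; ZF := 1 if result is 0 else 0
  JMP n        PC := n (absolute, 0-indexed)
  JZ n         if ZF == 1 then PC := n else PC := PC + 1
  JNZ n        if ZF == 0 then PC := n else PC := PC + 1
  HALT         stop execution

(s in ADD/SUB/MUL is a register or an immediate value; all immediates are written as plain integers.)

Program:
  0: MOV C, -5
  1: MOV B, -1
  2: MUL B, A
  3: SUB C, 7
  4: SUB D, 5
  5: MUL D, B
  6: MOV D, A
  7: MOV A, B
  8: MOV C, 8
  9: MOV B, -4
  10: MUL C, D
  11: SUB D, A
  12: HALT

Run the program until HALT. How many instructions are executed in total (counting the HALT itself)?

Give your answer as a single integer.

Answer: 13

Derivation:
Step 1: PC=0 exec 'MOV C, -5'. After: A=0 B=0 C=-5 D=0 ZF=0 PC=1
Step 2: PC=1 exec 'MOV B, -1'. After: A=0 B=-1 C=-5 D=0 ZF=0 PC=2
Step 3: PC=2 exec 'MUL B, A'. After: A=0 B=0 C=-5 D=0 ZF=1 PC=3
Step 4: PC=3 exec 'SUB C, 7'. After: A=0 B=0 C=-12 D=0 ZF=0 PC=4
Step 5: PC=4 exec 'SUB D, 5'. After: A=0 B=0 C=-12 D=-5 ZF=0 PC=5
Step 6: PC=5 exec 'MUL D, B'. After: A=0 B=0 C=-12 D=0 ZF=1 PC=6
Step 7: PC=6 exec 'MOV D, A'. After: A=0 B=0 C=-12 D=0 ZF=1 PC=7
Step 8: PC=7 exec 'MOV A, B'. After: A=0 B=0 C=-12 D=0 ZF=1 PC=8
Step 9: PC=8 exec 'MOV C, 8'. After: A=0 B=0 C=8 D=0 ZF=1 PC=9
Step 10: PC=9 exec 'MOV B, -4'. After: A=0 B=-4 C=8 D=0 ZF=1 PC=10
Step 11: PC=10 exec 'MUL C, D'. After: A=0 B=-4 C=0 D=0 ZF=1 PC=11
Step 12: PC=11 exec 'SUB D, A'. After: A=0 B=-4 C=0 D=0 ZF=1 PC=12
Step 13: PC=12 exec 'HALT'. After: A=0 B=-4 C=0 D=0 ZF=1 PC=12 HALTED
Total instructions executed: 13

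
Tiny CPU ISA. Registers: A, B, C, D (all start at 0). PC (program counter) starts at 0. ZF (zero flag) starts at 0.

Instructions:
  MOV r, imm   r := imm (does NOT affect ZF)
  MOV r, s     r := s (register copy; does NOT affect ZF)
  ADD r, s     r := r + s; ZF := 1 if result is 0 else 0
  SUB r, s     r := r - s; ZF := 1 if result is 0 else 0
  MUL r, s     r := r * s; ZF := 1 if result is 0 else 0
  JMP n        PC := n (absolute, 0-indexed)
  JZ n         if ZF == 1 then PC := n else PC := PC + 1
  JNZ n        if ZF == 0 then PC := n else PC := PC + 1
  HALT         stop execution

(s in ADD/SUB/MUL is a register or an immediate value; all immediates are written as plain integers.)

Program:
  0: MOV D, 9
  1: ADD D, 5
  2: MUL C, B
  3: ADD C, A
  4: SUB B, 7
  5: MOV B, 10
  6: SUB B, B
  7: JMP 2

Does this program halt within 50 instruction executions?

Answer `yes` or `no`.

Step 1: PC=0 exec 'MOV D, 9'. After: A=0 B=0 C=0 D=9 ZF=0 PC=1
Step 2: PC=1 exec 'ADD D, 5'. After: A=0 B=0 C=0 D=14 ZF=0 PC=2
Step 3: PC=2 exec 'MUL C, B'. After: A=0 B=0 C=0 D=14 ZF=1 PC=3
Step 4: PC=3 exec 'ADD C, A'. After: A=0 B=0 C=0 D=14 ZF=1 PC=4
Step 5: PC=4 exec 'SUB B, 7'. After: A=0 B=-7 C=0 D=14 ZF=0 PC=5
Step 6: PC=5 exec 'MOV B, 10'. After: A=0 B=10 C=0 D=14 ZF=0 PC=6
Step 7: PC=6 exec 'SUB B, B'. After: A=0 B=0 C=0 D=14 ZF=1 PC=7
Step 8: PC=7 exec 'JMP 2'. After: A=0 B=0 C=0 D=14 ZF=1 PC=2
Step 9: PC=2 exec 'MUL C, B'. After: A=0 B=0 C=0 D=14 ZF=1 PC=3
State after step 9 equals state after step 3: the program is in a cycle of length 6 and will never halt.

Answer: no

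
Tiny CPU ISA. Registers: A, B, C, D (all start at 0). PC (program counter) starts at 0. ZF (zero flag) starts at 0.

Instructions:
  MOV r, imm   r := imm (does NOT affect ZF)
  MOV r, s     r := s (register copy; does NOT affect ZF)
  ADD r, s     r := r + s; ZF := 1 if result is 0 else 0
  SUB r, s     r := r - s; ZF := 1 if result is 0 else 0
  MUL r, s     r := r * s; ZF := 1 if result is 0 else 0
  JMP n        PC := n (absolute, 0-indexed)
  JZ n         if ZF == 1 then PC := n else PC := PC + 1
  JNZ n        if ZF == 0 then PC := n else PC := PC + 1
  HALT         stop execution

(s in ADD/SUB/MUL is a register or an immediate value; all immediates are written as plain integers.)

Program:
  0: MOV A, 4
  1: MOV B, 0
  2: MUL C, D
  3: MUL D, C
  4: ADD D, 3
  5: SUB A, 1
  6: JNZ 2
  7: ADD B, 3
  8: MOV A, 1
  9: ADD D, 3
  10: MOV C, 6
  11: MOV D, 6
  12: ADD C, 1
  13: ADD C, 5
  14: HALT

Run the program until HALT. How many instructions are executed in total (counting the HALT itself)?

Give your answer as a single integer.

Answer: 30

Derivation:
Step 1: PC=0 exec 'MOV A, 4'. After: A=4 B=0 C=0 D=0 ZF=0 PC=1
Step 2: PC=1 exec 'MOV B, 0'. After: A=4 B=0 C=0 D=0 ZF=0 PC=2
Step 3: PC=2 exec 'MUL C, D'. After: A=4 B=0 C=0 D=0 ZF=1 PC=3
Step 4: PC=3 exec 'MUL D, C'. After: A=4 B=0 C=0 D=0 ZF=1 PC=4
Step 5: PC=4 exec 'ADD D, 3'. After: A=4 B=0 C=0 D=3 ZF=0 PC=5
Step 6: PC=5 exec 'SUB A, 1'. After: A=3 B=0 C=0 D=3 ZF=0 PC=6
Step 7: PC=6 exec 'JNZ 2'. After: A=3 B=0 C=0 D=3 ZF=0 PC=2
Step 8: PC=2 exec 'MUL C, D'. After: A=3 B=0 C=0 D=3 ZF=1 PC=3
Step 9: PC=3 exec 'MUL D, C'. After: A=3 B=0 C=0 D=0 ZF=1 PC=4
Step 10: PC=4 exec 'ADD D, 3'. After: A=3 B=0 C=0 D=3 ZF=0 PC=5
Step 11: PC=5 exec 'SUB A, 1'. After: A=2 B=0 C=0 D=3 ZF=0 PC=6
Step 12: PC=6 exec 'JNZ 2'. After: A=2 B=0 C=0 D=3 ZF=0 PC=2
Step 13: PC=2 exec 'MUL C, D'. After: A=2 B=0 C=0 D=3 ZF=1 PC=3
Step 14: PC=3 exec 'MUL D, C'. After: A=2 B=0 C=0 D=0 ZF=1 PC=4
Step 15: PC=4 exec 'ADD D, 3'. After: A=2 B=0 C=0 D=3 ZF=0 PC=5
Step 16: PC=5 exec 'SUB A, 1'. After: A=1 B=0 C=0 D=3 ZF=0 PC=6
Step 17: PC=6 exec 'JNZ 2'. After: A=1 B=0 C=0 D=3 ZF=0 PC=2
Step 18: PC=2 exec 'MUL C, D'. After: A=1 B=0 C=0 D=3 ZF=1 PC=3
Step 19: PC=3 exec 'MUL D, C'. After: A=1 B=0 C=0 D=0 ZF=1 PC=4
Step 20: PC=4 exec 'ADD D, 3'. After: A=1 B=0 C=0 D=3 ZF=0 PC=5
Step 21: PC=5 exec 'SUB A, 1'. After: A=0 B=0 C=0 D=3 ZF=1 PC=6
Step 22: PC=6 exec 'JNZ 2'. After: A=0 B=0 C=0 D=3 ZF=1 PC=7
Step 23: PC=7 exec 'ADD B, 3'. After: A=0 B=3 C=0 D=3 ZF=0 PC=8
Step 24: PC=8 exec 'MOV A, 1'. After: A=1 B=3 C=0 D=3 ZF=0 PC=9
Step 25: PC=9 exec 'ADD D, 3'. After: A=1 B=3 C=0 D=6 ZF=0 PC=10
Step 26: PC=10 exec 'MOV C, 6'. After: A=1 B=3 C=6 D=6 ZF=0 PC=11
Step 27: PC=11 exec 'MOV D, 6'. After: A=1 B=3 C=6 D=6 ZF=0 PC=12
Step 28: PC=12 exec 'ADD C, 1'. After: A=1 B=3 C=7 D=6 ZF=0 PC=13
Step 29: PC=13 exec 'ADD C, 5'. After: A=1 B=3 C=12 D=6 ZF=0 PC=14
Step 30: PC=14 exec 'HALT'. After: A=1 B=3 C=12 D=6 ZF=0 PC=14 HALTED
Total instructions executed: 30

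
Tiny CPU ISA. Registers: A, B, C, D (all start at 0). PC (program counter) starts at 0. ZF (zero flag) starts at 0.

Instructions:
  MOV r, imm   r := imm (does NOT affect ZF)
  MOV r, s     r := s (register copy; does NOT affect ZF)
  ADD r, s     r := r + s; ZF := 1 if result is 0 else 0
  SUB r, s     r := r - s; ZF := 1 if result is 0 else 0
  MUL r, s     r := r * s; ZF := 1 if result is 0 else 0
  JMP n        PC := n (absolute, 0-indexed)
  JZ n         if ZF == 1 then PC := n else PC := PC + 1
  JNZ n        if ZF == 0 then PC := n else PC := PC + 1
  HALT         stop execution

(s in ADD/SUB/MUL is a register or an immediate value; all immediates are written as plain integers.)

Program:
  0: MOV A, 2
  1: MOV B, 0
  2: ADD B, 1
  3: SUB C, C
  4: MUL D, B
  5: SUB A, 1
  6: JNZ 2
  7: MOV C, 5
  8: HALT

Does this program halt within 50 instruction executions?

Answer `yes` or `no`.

Answer: yes

Derivation:
Step 1: PC=0 exec 'MOV A, 2'. After: A=2 B=0 C=0 D=0 ZF=0 PC=1
Step 2: PC=1 exec 'MOV B, 0'. After: A=2 B=0 C=0 D=0 ZF=0 PC=2
Step 3: PC=2 exec 'ADD B, 1'. After: A=2 B=1 C=0 D=0 ZF=0 PC=3
Step 4: PC=3 exec 'SUB C, C'. After: A=2 B=1 C=0 D=0 ZF=1 PC=4
Step 5: PC=4 exec 'MUL D, B'. After: A=2 B=1 C=0 D=0 ZF=1 PC=5
Step 6: PC=5 exec 'SUB A, 1'. After: A=1 B=1 C=0 D=0 ZF=0 PC=6
Step 7: PC=6 exec 'JNZ 2'. After: A=1 B=1 C=0 D=0 ZF=0 PC=2
Step 8: PC=2 exec 'ADD B, 1'. After: A=1 B=2 C=0 D=0 ZF=0 PC=3
Step 9: PC=3 exec 'SUB C, C'. After: A=1 B=2 C=0 D=0 ZF=1 PC=4
Step 10: PC=4 exec 'MUL D, B'. After: A=1 B=2 C=0 D=0 ZF=1 PC=5
Step 11: PC=5 exec 'SUB A, 1'. After: A=0 B=2 C=0 D=0 ZF=1 PC=6
Step 12: PC=6 exec 'JNZ 2'. After: A=0 B=2 C=0 D=0 ZF=1 PC=7
Step 13: PC=7 exec 'MOV C, 5'. After: A=0 B=2 C=5 D=0 ZF=1 PC=8
Step 14: PC=8 exec 'HALT'. After: A=0 B=2 C=5 D=0 ZF=1 PC=8 HALTED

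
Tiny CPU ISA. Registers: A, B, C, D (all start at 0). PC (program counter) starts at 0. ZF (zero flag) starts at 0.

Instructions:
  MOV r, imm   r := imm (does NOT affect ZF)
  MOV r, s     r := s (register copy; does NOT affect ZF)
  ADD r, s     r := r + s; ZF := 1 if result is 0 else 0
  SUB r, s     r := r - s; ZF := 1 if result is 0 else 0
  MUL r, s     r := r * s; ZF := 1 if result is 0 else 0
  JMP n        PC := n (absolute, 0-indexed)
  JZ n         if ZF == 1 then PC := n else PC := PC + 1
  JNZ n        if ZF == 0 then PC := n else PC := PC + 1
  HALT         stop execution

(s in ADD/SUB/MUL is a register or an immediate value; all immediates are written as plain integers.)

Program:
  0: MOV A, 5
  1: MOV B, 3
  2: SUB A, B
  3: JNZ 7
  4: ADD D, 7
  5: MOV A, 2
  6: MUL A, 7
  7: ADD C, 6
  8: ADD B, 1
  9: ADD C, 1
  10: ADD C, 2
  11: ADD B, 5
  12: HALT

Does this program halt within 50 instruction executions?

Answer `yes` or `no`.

Step 1: PC=0 exec 'MOV A, 5'. After: A=5 B=0 C=0 D=0 ZF=0 PC=1
Step 2: PC=1 exec 'MOV B, 3'. After: A=5 B=3 C=0 D=0 ZF=0 PC=2
Step 3: PC=2 exec 'SUB A, B'. After: A=2 B=3 C=0 D=0 ZF=0 PC=3
Step 4: PC=3 exec 'JNZ 7'. After: A=2 B=3 C=0 D=0 ZF=0 PC=7
Step 5: PC=7 exec 'ADD C, 6'. After: A=2 B=3 C=6 D=0 ZF=0 PC=8
Step 6: PC=8 exec 'ADD B, 1'. After: A=2 B=4 C=6 D=0 ZF=0 PC=9
Step 7: PC=9 exec 'ADD C, 1'. After: A=2 B=4 C=7 D=0 ZF=0 PC=10
Step 8: PC=10 exec 'ADD C, 2'. After: A=2 B=4 C=9 D=0 ZF=0 PC=11
Step 9: PC=11 exec 'ADD B, 5'. After: A=2 B=9 C=9 D=0 ZF=0 PC=12
Step 10: PC=12 exec 'HALT'. After: A=2 B=9 C=9 D=0 ZF=0 PC=12 HALTED

Answer: yes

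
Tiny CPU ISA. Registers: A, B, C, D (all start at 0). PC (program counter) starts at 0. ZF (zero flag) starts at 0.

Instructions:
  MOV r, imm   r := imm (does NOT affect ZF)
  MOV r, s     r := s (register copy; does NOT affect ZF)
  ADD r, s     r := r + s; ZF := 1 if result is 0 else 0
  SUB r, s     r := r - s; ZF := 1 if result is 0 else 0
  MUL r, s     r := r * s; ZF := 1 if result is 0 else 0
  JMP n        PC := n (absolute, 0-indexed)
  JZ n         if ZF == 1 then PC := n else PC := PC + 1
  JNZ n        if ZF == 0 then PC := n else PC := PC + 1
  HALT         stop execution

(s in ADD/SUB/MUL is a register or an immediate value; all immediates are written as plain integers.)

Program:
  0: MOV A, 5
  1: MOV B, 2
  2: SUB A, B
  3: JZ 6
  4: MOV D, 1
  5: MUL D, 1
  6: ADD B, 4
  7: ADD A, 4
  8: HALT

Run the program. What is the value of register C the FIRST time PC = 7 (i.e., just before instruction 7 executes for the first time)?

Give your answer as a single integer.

Step 1: PC=0 exec 'MOV A, 5'. After: A=5 B=0 C=0 D=0 ZF=0 PC=1
Step 2: PC=1 exec 'MOV B, 2'. After: A=5 B=2 C=0 D=0 ZF=0 PC=2
Step 3: PC=2 exec 'SUB A, B'. After: A=3 B=2 C=0 D=0 ZF=0 PC=3
Step 4: PC=3 exec 'JZ 6'. After: A=3 B=2 C=0 D=0 ZF=0 PC=4
Step 5: PC=4 exec 'MOV D, 1'. After: A=3 B=2 C=0 D=1 ZF=0 PC=5
Step 6: PC=5 exec 'MUL D, 1'. After: A=3 B=2 C=0 D=1 ZF=0 PC=6
Step 7: PC=6 exec 'ADD B, 4'. After: A=3 B=6 C=0 D=1 ZF=0 PC=7
First time PC=7: C=0

0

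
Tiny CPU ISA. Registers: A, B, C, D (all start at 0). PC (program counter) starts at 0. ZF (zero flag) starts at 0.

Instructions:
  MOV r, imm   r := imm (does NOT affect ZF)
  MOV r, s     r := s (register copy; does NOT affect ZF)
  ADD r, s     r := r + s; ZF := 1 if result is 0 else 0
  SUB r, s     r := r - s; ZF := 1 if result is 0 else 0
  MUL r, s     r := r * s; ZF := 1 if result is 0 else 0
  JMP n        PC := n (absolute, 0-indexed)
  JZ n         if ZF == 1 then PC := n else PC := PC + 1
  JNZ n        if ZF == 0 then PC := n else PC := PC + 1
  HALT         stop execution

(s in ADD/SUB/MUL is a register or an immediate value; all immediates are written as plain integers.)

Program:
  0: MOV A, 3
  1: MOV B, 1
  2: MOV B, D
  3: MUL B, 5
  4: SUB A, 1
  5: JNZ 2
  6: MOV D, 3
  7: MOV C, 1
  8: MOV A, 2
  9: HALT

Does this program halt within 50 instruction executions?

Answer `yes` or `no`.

Step 1: PC=0 exec 'MOV A, 3'. After: A=3 B=0 C=0 D=0 ZF=0 PC=1
Step 2: PC=1 exec 'MOV B, 1'. After: A=3 B=1 C=0 D=0 ZF=0 PC=2
Step 3: PC=2 exec 'MOV B, D'. After: A=3 B=0 C=0 D=0 ZF=0 PC=3
Step 4: PC=3 exec 'MUL B, 5'. After: A=3 B=0 C=0 D=0 ZF=1 PC=4
Step 5: PC=4 exec 'SUB A, 1'. After: A=2 B=0 C=0 D=0 ZF=0 PC=5
Step 6: PC=5 exec 'JNZ 2'. After: A=2 B=0 C=0 D=0 ZF=0 PC=2
Step 7: PC=2 exec 'MOV B, D'. After: A=2 B=0 C=0 D=0 ZF=0 PC=3
Step 8: PC=3 exec 'MUL B, 5'. After: A=2 B=0 C=0 D=0 ZF=1 PC=4
Step 9: PC=4 exec 'SUB A, 1'. After: A=1 B=0 C=0 D=0 ZF=0 PC=5
Step 10: PC=5 exec 'JNZ 2'. After: A=1 B=0 C=0 D=0 ZF=0 PC=2
Step 11: PC=2 exec 'MOV B, D'. After: A=1 B=0 C=0 D=0 ZF=0 PC=3
Step 12: PC=3 exec 'MUL B, 5'. After: A=1 B=0 C=0 D=0 ZF=1 PC=4
Step 13: PC=4 exec 'SUB A, 1'. After: A=0 B=0 C=0 D=0 ZF=1 PC=5
Step 14: PC=5 exec 'JNZ 2'. After: A=0 B=0 C=0 D=0 ZF=1 PC=6
Step 15: PC=6 exec 'MOV D, 3'. After: A=0 B=0 C=0 D=3 ZF=1 PC=7
Step 16: PC=7 exec 'MOV C, 1'. After: A=0 B=0 C=1 D=3 ZF=1 PC=8
Step 17: PC=8 exec 'MOV A, 2'. After: A=2 B=0 C=1 D=3 ZF=1 PC=9
Step 18: PC=9 exec 'HALT'. After: A=2 B=0 C=1 D=3 ZF=1 PC=9 HALTED

Answer: yes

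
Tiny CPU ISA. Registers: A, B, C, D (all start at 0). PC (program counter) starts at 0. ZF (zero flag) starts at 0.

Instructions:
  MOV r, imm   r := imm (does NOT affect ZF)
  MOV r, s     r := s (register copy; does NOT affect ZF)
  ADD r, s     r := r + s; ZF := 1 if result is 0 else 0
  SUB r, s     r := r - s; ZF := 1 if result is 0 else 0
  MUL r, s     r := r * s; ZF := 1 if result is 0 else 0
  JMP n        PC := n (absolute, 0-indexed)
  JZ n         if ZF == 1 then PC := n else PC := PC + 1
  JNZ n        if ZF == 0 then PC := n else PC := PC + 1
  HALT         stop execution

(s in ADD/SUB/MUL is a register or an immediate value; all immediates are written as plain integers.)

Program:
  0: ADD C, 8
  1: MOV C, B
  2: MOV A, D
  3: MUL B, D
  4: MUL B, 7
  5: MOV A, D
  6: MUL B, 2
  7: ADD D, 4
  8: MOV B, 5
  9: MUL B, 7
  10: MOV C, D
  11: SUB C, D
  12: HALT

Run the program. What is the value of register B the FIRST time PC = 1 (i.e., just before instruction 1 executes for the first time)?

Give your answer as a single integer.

Step 1: PC=0 exec 'ADD C, 8'. After: A=0 B=0 C=8 D=0 ZF=0 PC=1
First time PC=1: B=0

0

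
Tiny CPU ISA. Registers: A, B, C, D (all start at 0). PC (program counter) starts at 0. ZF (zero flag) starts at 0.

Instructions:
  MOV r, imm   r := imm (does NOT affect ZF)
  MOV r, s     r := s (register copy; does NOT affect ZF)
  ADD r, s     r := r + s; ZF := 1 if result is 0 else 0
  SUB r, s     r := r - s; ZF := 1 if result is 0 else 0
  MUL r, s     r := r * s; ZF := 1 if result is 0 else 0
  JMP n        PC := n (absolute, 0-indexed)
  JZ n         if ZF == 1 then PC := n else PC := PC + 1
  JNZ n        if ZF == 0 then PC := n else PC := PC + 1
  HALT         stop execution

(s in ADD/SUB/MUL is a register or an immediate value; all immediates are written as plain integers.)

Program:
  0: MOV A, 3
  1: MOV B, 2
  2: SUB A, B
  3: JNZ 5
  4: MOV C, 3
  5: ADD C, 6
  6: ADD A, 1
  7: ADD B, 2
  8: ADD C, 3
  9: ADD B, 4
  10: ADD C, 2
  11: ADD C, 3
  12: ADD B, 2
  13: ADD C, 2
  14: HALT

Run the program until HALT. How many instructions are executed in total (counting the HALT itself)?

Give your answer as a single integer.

Step 1: PC=0 exec 'MOV A, 3'. After: A=3 B=0 C=0 D=0 ZF=0 PC=1
Step 2: PC=1 exec 'MOV B, 2'. After: A=3 B=2 C=0 D=0 ZF=0 PC=2
Step 3: PC=2 exec 'SUB A, B'. After: A=1 B=2 C=0 D=0 ZF=0 PC=3
Step 4: PC=3 exec 'JNZ 5'. After: A=1 B=2 C=0 D=0 ZF=0 PC=5
Step 5: PC=5 exec 'ADD C, 6'. After: A=1 B=2 C=6 D=0 ZF=0 PC=6
Step 6: PC=6 exec 'ADD A, 1'. After: A=2 B=2 C=6 D=0 ZF=0 PC=7
Step 7: PC=7 exec 'ADD B, 2'. After: A=2 B=4 C=6 D=0 ZF=0 PC=8
Step 8: PC=8 exec 'ADD C, 3'. After: A=2 B=4 C=9 D=0 ZF=0 PC=9
Step 9: PC=9 exec 'ADD B, 4'. After: A=2 B=8 C=9 D=0 ZF=0 PC=10
Step 10: PC=10 exec 'ADD C, 2'. After: A=2 B=8 C=11 D=0 ZF=0 PC=11
Step 11: PC=11 exec 'ADD C, 3'. After: A=2 B=8 C=14 D=0 ZF=0 PC=12
Step 12: PC=12 exec 'ADD B, 2'. After: A=2 B=10 C=14 D=0 ZF=0 PC=13
Step 13: PC=13 exec 'ADD C, 2'. After: A=2 B=10 C=16 D=0 ZF=0 PC=14
Step 14: PC=14 exec 'HALT'. After: A=2 B=10 C=16 D=0 ZF=0 PC=14 HALTED
Total instructions executed: 14

Answer: 14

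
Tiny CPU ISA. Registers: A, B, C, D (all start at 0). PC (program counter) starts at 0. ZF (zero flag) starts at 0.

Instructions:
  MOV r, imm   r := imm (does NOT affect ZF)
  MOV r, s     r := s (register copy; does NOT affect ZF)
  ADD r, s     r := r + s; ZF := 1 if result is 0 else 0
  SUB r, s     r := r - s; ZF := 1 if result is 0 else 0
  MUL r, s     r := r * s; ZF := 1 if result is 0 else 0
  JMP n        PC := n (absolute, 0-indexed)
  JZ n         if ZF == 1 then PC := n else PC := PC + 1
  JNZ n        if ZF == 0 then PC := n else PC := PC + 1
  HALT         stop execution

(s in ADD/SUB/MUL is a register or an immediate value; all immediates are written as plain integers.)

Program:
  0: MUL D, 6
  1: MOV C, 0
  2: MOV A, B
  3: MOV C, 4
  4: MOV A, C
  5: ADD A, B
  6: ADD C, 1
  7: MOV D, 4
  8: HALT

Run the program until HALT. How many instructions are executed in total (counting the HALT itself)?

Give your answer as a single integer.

Answer: 9

Derivation:
Step 1: PC=0 exec 'MUL D, 6'. After: A=0 B=0 C=0 D=0 ZF=1 PC=1
Step 2: PC=1 exec 'MOV C, 0'. After: A=0 B=0 C=0 D=0 ZF=1 PC=2
Step 3: PC=2 exec 'MOV A, B'. After: A=0 B=0 C=0 D=0 ZF=1 PC=3
Step 4: PC=3 exec 'MOV C, 4'. After: A=0 B=0 C=4 D=0 ZF=1 PC=4
Step 5: PC=4 exec 'MOV A, C'. After: A=4 B=0 C=4 D=0 ZF=1 PC=5
Step 6: PC=5 exec 'ADD A, B'. After: A=4 B=0 C=4 D=0 ZF=0 PC=6
Step 7: PC=6 exec 'ADD C, 1'. After: A=4 B=0 C=5 D=0 ZF=0 PC=7
Step 8: PC=7 exec 'MOV D, 4'. After: A=4 B=0 C=5 D=4 ZF=0 PC=8
Step 9: PC=8 exec 'HALT'. After: A=4 B=0 C=5 D=4 ZF=0 PC=8 HALTED
Total instructions executed: 9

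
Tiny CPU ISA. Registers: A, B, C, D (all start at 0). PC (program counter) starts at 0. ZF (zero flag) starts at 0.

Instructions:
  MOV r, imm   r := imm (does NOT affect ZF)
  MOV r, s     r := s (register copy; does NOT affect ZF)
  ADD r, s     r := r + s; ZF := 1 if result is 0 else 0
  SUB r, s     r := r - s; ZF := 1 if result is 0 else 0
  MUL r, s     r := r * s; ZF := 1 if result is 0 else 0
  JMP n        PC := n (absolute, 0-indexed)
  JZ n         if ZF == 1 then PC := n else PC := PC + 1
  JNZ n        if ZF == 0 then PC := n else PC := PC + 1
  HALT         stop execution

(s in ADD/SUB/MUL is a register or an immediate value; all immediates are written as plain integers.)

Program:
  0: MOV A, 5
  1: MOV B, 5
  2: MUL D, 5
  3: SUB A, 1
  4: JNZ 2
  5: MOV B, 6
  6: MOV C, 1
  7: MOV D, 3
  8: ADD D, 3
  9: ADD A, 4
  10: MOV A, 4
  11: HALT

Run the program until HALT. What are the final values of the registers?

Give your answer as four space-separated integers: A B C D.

Step 1: PC=0 exec 'MOV A, 5'. After: A=5 B=0 C=0 D=0 ZF=0 PC=1
Step 2: PC=1 exec 'MOV B, 5'. After: A=5 B=5 C=0 D=0 ZF=0 PC=2
Step 3: PC=2 exec 'MUL D, 5'. After: A=5 B=5 C=0 D=0 ZF=1 PC=3
Step 4: PC=3 exec 'SUB A, 1'. After: A=4 B=5 C=0 D=0 ZF=0 PC=4
Step 5: PC=4 exec 'JNZ 2'. After: A=4 B=5 C=0 D=0 ZF=0 PC=2
Step 6: PC=2 exec 'MUL D, 5'. After: A=4 B=5 C=0 D=0 ZF=1 PC=3
Step 7: PC=3 exec 'SUB A, 1'. After: A=3 B=5 C=0 D=0 ZF=0 PC=4
Step 8: PC=4 exec 'JNZ 2'. After: A=3 B=5 C=0 D=0 ZF=0 PC=2
Step 9: PC=2 exec 'MUL D, 5'. After: A=3 B=5 C=0 D=0 ZF=1 PC=3
Step 10: PC=3 exec 'SUB A, 1'. After: A=2 B=5 C=0 D=0 ZF=0 PC=4
Step 11: PC=4 exec 'JNZ 2'. After: A=2 B=5 C=0 D=0 ZF=0 PC=2
Step 12: PC=2 exec 'MUL D, 5'. After: A=2 B=5 C=0 D=0 ZF=1 PC=3
Step 13: PC=3 exec 'SUB A, 1'. After: A=1 B=5 C=0 D=0 ZF=0 PC=4
Step 14: PC=4 exec 'JNZ 2'. After: A=1 B=5 C=0 D=0 ZF=0 PC=2
Step 15: PC=2 exec 'MUL D, 5'. After: A=1 B=5 C=0 D=0 ZF=1 PC=3
Step 16: PC=3 exec 'SUB A, 1'. After: A=0 B=5 C=0 D=0 ZF=1 PC=4
Step 17: PC=4 exec 'JNZ 2'. After: A=0 B=5 C=0 D=0 ZF=1 PC=5
Step 18: PC=5 exec 'MOV B, 6'. After: A=0 B=6 C=0 D=0 ZF=1 PC=6
Step 19: PC=6 exec 'MOV C, 1'. After: A=0 B=6 C=1 D=0 ZF=1 PC=7
Step 20: PC=7 exec 'MOV D, 3'. After: A=0 B=6 C=1 D=3 ZF=1 PC=8
Step 21: PC=8 exec 'ADD D, 3'. After: A=0 B=6 C=1 D=6 ZF=0 PC=9
Step 22: PC=9 exec 'ADD A, 4'. After: A=4 B=6 C=1 D=6 ZF=0 PC=10
Step 23: PC=10 exec 'MOV A, 4'. After: A=4 B=6 C=1 D=6 ZF=0 PC=11
Step 24: PC=11 exec 'HALT'. After: A=4 B=6 C=1 D=6 ZF=0 PC=11 HALTED

Answer: 4 6 1 6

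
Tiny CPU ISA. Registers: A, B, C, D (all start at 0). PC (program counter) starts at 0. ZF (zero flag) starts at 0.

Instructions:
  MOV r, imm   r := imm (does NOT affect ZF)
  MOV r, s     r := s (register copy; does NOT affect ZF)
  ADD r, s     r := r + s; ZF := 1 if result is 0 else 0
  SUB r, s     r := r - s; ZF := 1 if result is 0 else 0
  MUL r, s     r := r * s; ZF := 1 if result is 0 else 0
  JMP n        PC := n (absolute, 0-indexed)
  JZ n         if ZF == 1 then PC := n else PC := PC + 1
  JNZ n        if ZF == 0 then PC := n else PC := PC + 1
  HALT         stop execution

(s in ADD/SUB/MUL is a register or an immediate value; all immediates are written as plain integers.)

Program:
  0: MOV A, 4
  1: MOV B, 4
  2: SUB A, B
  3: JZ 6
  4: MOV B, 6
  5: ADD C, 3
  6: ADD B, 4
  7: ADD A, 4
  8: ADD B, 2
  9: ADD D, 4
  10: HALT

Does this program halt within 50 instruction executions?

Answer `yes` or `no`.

Step 1: PC=0 exec 'MOV A, 4'. After: A=4 B=0 C=0 D=0 ZF=0 PC=1
Step 2: PC=1 exec 'MOV B, 4'. After: A=4 B=4 C=0 D=0 ZF=0 PC=2
Step 3: PC=2 exec 'SUB A, B'. After: A=0 B=4 C=0 D=0 ZF=1 PC=3
Step 4: PC=3 exec 'JZ 6'. After: A=0 B=4 C=0 D=0 ZF=1 PC=6
Step 5: PC=6 exec 'ADD B, 4'. After: A=0 B=8 C=0 D=0 ZF=0 PC=7
Step 6: PC=7 exec 'ADD A, 4'. After: A=4 B=8 C=0 D=0 ZF=0 PC=8
Step 7: PC=8 exec 'ADD B, 2'. After: A=4 B=10 C=0 D=0 ZF=0 PC=9
Step 8: PC=9 exec 'ADD D, 4'. After: A=4 B=10 C=0 D=4 ZF=0 PC=10
Step 9: PC=10 exec 'HALT'. After: A=4 B=10 C=0 D=4 ZF=0 PC=10 HALTED

Answer: yes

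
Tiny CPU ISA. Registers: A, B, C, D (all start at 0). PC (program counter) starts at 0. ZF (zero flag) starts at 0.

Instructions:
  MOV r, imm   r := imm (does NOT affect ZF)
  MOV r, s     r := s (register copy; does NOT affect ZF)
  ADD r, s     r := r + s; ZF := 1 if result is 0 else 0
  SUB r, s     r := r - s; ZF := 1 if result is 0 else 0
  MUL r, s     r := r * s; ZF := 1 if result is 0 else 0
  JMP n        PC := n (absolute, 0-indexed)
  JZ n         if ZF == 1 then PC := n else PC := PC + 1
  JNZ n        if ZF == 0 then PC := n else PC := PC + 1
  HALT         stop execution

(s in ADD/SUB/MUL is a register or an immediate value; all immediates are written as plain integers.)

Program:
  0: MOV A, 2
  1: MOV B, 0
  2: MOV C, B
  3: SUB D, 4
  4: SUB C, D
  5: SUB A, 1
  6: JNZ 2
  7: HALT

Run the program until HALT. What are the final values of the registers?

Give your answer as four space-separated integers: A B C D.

Step 1: PC=0 exec 'MOV A, 2'. After: A=2 B=0 C=0 D=0 ZF=0 PC=1
Step 2: PC=1 exec 'MOV B, 0'. After: A=2 B=0 C=0 D=0 ZF=0 PC=2
Step 3: PC=2 exec 'MOV C, B'. After: A=2 B=0 C=0 D=0 ZF=0 PC=3
Step 4: PC=3 exec 'SUB D, 4'. After: A=2 B=0 C=0 D=-4 ZF=0 PC=4
Step 5: PC=4 exec 'SUB C, D'. After: A=2 B=0 C=4 D=-4 ZF=0 PC=5
Step 6: PC=5 exec 'SUB A, 1'. After: A=1 B=0 C=4 D=-4 ZF=0 PC=6
Step 7: PC=6 exec 'JNZ 2'. After: A=1 B=0 C=4 D=-4 ZF=0 PC=2
Step 8: PC=2 exec 'MOV C, B'. After: A=1 B=0 C=0 D=-4 ZF=0 PC=3
Step 9: PC=3 exec 'SUB D, 4'. After: A=1 B=0 C=0 D=-8 ZF=0 PC=4
Step 10: PC=4 exec 'SUB C, D'. After: A=1 B=0 C=8 D=-8 ZF=0 PC=5
Step 11: PC=5 exec 'SUB A, 1'. After: A=0 B=0 C=8 D=-8 ZF=1 PC=6
Step 12: PC=6 exec 'JNZ 2'. After: A=0 B=0 C=8 D=-8 ZF=1 PC=7
Step 13: PC=7 exec 'HALT'. After: A=0 B=0 C=8 D=-8 ZF=1 PC=7 HALTED

Answer: 0 0 8 -8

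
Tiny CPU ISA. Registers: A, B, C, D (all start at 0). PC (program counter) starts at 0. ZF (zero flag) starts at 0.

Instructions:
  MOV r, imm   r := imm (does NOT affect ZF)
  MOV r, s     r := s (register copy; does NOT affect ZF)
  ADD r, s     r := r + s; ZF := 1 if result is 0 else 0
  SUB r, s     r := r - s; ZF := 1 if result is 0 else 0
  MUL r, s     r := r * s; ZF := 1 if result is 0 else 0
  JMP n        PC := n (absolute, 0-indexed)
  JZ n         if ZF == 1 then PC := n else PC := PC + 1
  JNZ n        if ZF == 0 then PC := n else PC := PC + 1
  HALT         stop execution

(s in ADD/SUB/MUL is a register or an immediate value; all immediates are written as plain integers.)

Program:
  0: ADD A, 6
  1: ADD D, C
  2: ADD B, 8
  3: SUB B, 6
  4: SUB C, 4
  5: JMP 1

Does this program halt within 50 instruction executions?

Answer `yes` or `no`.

Answer: no

Derivation:
Step 1: PC=0 exec 'ADD A, 6'. After: A=6 B=0 C=0 D=0 ZF=0 PC=1
Step 2: PC=1 exec 'ADD D, C'. After: A=6 B=0 C=0 D=0 ZF=1 PC=2
Step 3: PC=2 exec 'ADD B, 8'. After: A=6 B=8 C=0 D=0 ZF=0 PC=3
Step 4: PC=3 exec 'SUB B, 6'. After: A=6 B=2 C=0 D=0 ZF=0 PC=4
Step 5: PC=4 exec 'SUB C, 4'. After: A=6 B=2 C=-4 D=0 ZF=0 PC=5
Step 6: PC=5 exec 'JMP 1'. After: A=6 B=2 C=-4 D=0 ZF=0 PC=1
Step 7: PC=1 exec 'ADD D, C'. After: A=6 B=2 C=-4 D=-4 ZF=0 PC=2
Step 8: PC=2 exec 'ADD B, 8'. After: A=6 B=10 C=-4 D=-4 ZF=0 PC=3
Step 9: PC=3 exec 'SUB B, 6'. After: A=6 B=4 C=-4 D=-4 ZF=0 PC=4
Step 10: PC=4 exec 'SUB C, 4'. After: A=6 B=4 C=-8 D=-4 ZF=0 PC=5
Step 11: PC=5 exec 'JMP 1'. After: A=6 B=4 C=-8 D=-4 ZF=0 PC=1
Step 12: PC=1 exec 'ADD D, C'. After: A=6 B=4 C=-8 D=-12 ZF=0 PC=2
Step 13: PC=2 exec 'ADD B, 8'. After: A=6 B=12 C=-8 D=-12 ZF=0 PC=3
Step 14: PC=3 exec 'SUB B, 6'. After: A=6 B=6 C=-8 D=-12 ZF=0 PC=4
Step 15: PC=4 exec 'SUB C, 4'. After: A=6 B=6 C=-12 D=-12 ZF=0 PC=5
After 50 steps: not halted. PC revisits the same instructions with no path to HALT; will never halt.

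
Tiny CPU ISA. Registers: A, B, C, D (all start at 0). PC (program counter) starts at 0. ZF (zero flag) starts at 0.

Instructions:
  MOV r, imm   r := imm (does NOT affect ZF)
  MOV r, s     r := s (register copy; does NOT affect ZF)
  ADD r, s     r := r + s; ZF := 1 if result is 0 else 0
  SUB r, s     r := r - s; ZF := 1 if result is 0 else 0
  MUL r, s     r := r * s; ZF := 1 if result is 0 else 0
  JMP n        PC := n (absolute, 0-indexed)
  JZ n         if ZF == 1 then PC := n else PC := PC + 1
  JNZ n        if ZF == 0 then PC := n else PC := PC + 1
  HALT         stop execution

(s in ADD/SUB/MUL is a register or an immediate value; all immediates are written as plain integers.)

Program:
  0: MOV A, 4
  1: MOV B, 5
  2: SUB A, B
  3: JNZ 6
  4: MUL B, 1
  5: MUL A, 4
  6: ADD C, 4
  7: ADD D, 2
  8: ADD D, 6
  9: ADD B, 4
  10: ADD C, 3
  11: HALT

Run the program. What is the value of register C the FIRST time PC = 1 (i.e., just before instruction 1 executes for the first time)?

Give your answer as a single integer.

Step 1: PC=0 exec 'MOV A, 4'. After: A=4 B=0 C=0 D=0 ZF=0 PC=1
First time PC=1: C=0

0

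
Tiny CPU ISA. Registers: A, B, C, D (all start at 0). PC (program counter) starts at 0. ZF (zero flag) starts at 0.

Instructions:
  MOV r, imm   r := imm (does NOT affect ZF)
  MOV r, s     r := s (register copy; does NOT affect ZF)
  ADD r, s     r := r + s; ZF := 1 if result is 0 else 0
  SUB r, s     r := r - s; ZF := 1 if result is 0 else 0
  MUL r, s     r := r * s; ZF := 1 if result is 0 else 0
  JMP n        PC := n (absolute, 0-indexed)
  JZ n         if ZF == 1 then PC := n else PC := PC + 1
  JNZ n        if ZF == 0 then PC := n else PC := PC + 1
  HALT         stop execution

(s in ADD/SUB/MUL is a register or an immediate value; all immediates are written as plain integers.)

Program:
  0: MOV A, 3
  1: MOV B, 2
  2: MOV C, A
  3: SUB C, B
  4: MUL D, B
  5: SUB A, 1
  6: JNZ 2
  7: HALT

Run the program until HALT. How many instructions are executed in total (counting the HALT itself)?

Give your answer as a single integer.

Step 1: PC=0 exec 'MOV A, 3'. After: A=3 B=0 C=0 D=0 ZF=0 PC=1
Step 2: PC=1 exec 'MOV B, 2'. After: A=3 B=2 C=0 D=0 ZF=0 PC=2
Step 3: PC=2 exec 'MOV C, A'. After: A=3 B=2 C=3 D=0 ZF=0 PC=3
Step 4: PC=3 exec 'SUB C, B'. After: A=3 B=2 C=1 D=0 ZF=0 PC=4
Step 5: PC=4 exec 'MUL D, B'. After: A=3 B=2 C=1 D=0 ZF=1 PC=5
Step 6: PC=5 exec 'SUB A, 1'. After: A=2 B=2 C=1 D=0 ZF=0 PC=6
Step 7: PC=6 exec 'JNZ 2'. After: A=2 B=2 C=1 D=0 ZF=0 PC=2
Step 8: PC=2 exec 'MOV C, A'. After: A=2 B=2 C=2 D=0 ZF=0 PC=3
Step 9: PC=3 exec 'SUB C, B'. After: A=2 B=2 C=0 D=0 ZF=1 PC=4
Step 10: PC=4 exec 'MUL D, B'. After: A=2 B=2 C=0 D=0 ZF=1 PC=5
Step 11: PC=5 exec 'SUB A, 1'. After: A=1 B=2 C=0 D=0 ZF=0 PC=6
Step 12: PC=6 exec 'JNZ 2'. After: A=1 B=2 C=0 D=0 ZF=0 PC=2
Step 13: PC=2 exec 'MOV C, A'. After: A=1 B=2 C=1 D=0 ZF=0 PC=3
Step 14: PC=3 exec 'SUB C, B'. After: A=1 B=2 C=-1 D=0 ZF=0 PC=4
Step 15: PC=4 exec 'MUL D, B'. After: A=1 B=2 C=-1 D=0 ZF=1 PC=5
Step 16: PC=5 exec 'SUB A, 1'. After: A=0 B=2 C=-1 D=0 ZF=1 PC=6
Step 17: PC=6 exec 'JNZ 2'. After: A=0 B=2 C=-1 D=0 ZF=1 PC=7
Step 18: PC=7 exec 'HALT'. After: A=0 B=2 C=-1 D=0 ZF=1 PC=7 HALTED
Total instructions executed: 18

Answer: 18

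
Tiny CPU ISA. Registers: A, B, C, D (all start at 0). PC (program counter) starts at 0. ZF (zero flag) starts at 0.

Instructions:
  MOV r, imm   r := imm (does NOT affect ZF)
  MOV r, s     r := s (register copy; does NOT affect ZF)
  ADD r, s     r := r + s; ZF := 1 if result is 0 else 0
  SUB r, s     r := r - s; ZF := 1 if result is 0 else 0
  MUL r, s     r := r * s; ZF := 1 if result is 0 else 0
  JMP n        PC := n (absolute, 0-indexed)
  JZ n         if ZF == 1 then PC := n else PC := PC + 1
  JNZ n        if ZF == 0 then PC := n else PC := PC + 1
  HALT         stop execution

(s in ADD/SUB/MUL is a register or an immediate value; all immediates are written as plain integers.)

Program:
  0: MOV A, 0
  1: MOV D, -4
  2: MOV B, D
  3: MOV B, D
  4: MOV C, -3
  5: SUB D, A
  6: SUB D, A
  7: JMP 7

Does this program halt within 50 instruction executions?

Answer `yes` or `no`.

Step 1: PC=0 exec 'MOV A, 0'. After: A=0 B=0 C=0 D=0 ZF=0 PC=1
Step 2: PC=1 exec 'MOV D, -4'. After: A=0 B=0 C=0 D=-4 ZF=0 PC=2
Step 3: PC=2 exec 'MOV B, D'. After: A=0 B=-4 C=0 D=-4 ZF=0 PC=3
Step 4: PC=3 exec 'MOV B, D'. After: A=0 B=-4 C=0 D=-4 ZF=0 PC=4
Step 5: PC=4 exec 'MOV C, -3'. After: A=0 B=-4 C=-3 D=-4 ZF=0 PC=5
Step 6: PC=5 exec 'SUB D, A'. After: A=0 B=-4 C=-3 D=-4 ZF=0 PC=6
Step 7: PC=6 exec 'SUB D, A'. After: A=0 B=-4 C=-3 D=-4 ZF=0 PC=7
Step 8: PC=7 exec 'JMP 7'. After: A=0 B=-4 C=-3 D=-4 ZF=0 PC=7
State after step 8 equals state after step 7: the program is in a cycle of length 1 and will never halt.

Answer: no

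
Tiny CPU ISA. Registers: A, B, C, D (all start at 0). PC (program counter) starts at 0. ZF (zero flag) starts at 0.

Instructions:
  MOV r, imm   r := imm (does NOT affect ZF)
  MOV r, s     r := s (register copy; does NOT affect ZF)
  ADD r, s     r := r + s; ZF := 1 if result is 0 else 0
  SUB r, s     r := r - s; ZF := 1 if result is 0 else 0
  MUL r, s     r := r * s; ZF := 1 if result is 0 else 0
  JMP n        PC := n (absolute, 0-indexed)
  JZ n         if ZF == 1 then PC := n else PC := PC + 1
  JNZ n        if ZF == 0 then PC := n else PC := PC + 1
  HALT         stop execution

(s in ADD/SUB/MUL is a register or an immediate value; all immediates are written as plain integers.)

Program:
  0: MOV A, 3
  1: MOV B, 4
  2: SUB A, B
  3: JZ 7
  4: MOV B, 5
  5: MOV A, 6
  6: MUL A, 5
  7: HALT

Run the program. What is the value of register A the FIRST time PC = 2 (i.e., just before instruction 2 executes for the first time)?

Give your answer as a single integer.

Step 1: PC=0 exec 'MOV A, 3'. After: A=3 B=0 C=0 D=0 ZF=0 PC=1
Step 2: PC=1 exec 'MOV B, 4'. After: A=3 B=4 C=0 D=0 ZF=0 PC=2
First time PC=2: A=3

3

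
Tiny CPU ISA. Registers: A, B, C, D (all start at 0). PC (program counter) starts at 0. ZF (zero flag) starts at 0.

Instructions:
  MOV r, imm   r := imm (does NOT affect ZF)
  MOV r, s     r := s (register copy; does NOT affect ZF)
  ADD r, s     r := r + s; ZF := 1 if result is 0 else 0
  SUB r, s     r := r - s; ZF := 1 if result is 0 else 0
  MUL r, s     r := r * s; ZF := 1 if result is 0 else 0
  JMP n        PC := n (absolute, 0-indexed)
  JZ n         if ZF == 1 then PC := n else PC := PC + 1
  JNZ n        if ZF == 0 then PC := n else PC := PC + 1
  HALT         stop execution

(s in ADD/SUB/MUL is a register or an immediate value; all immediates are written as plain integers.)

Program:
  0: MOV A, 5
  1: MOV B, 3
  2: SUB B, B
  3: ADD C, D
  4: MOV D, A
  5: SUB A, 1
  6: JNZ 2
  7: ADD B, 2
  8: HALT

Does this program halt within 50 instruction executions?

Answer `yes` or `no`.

Step 1: PC=0 exec 'MOV A, 5'. After: A=5 B=0 C=0 D=0 ZF=0 PC=1
Step 2: PC=1 exec 'MOV B, 3'. After: A=5 B=3 C=0 D=0 ZF=0 PC=2
Step 3: PC=2 exec 'SUB B, B'. After: A=5 B=0 C=0 D=0 ZF=1 PC=3
Step 4: PC=3 exec 'ADD C, D'. After: A=5 B=0 C=0 D=0 ZF=1 PC=4
Step 5: PC=4 exec 'MOV D, A'. After: A=5 B=0 C=0 D=5 ZF=1 PC=5
Step 6: PC=5 exec 'SUB A, 1'. After: A=4 B=0 C=0 D=5 ZF=0 PC=6
Step 7: PC=6 exec 'JNZ 2'. After: A=4 B=0 C=0 D=5 ZF=0 PC=2
Step 8: PC=2 exec 'SUB B, B'. After: A=4 B=0 C=0 D=5 ZF=1 PC=3
Step 9: PC=3 exec 'ADD C, D'. After: A=4 B=0 C=5 D=5 ZF=0 PC=4
Step 10: PC=4 exec 'MOV D, A'. After: A=4 B=0 C=5 D=4 ZF=0 PC=5
Step 11: PC=5 exec 'SUB A, 1'. After: A=3 B=0 C=5 D=4 ZF=0 PC=6
Step 12: PC=6 exec 'JNZ 2'. After: A=3 B=0 C=5 D=4 ZF=0 PC=2
Step 13: PC=2 exec 'SUB B, B'. After: A=3 B=0 C=5 D=4 ZF=1 PC=3
Step 14: PC=3 exec 'ADD C, D'. After: A=3 B=0 C=9 D=4 ZF=0 PC=4
Step 15: PC=4 exec 'MOV D, A'. After: A=3 B=0 C=9 D=3 ZF=0 PC=5
Step 16: PC=5 exec 'SUB A, 1'. After: A=2 B=0 C=9 D=3 ZF=0 PC=6
Step 17: PC=6 exec 'JNZ 2'. After: A=2 B=0 C=9 D=3 ZF=0 PC=2
Step 18: PC=2 exec 'SUB B, B'. After: A=2 B=0 C=9 D=3 ZF=1 PC=3
Step 19: PC=3 exec 'ADD C, D'. After: A=2 B=0 C=12 D=3 ZF=0 PC=4
Step 20: PC=4 exec 'MOV D, A'. After: A=2 B=0 C=12 D=2 ZF=0 PC=5
Step 21: PC=5 exec 'SUB A, 1'. After: A=1 B=0 C=12 D=2 ZF=0 PC=6
Step 22: PC=6 exec 'JNZ 2'. After: A=1 B=0 C=12 D=2 ZF=0 PC=2
Step 23: PC=2 exec 'SUB B, B'. After: A=1 B=0 C=12 D=2 ZF=1 PC=3
Step 24: PC=3 exec 'ADD C, D'. After: A=1 B=0 C=14 D=2 ZF=0 PC=4
Step 25: PC=4 exec 'MOV D, A'. After: A=1 B=0 C=14 D=1 ZF=0 PC=5
Step 26: PC=5 exec 'SUB A, 1'. After: A=0 B=0 C=14 D=1 ZF=1 PC=6
Step 27: PC=6 exec 'JNZ 2'. After: A=0 B=0 C=14 D=1 ZF=1 PC=7
Step 28: PC=7 exec 'ADD B, 2'. After: A=0 B=2 C=14 D=1 ZF=0 PC=8
Step 29: PC=8 exec 'HALT'. After: A=0 B=2 C=14 D=1 ZF=0 PC=8 HALTED

Answer: yes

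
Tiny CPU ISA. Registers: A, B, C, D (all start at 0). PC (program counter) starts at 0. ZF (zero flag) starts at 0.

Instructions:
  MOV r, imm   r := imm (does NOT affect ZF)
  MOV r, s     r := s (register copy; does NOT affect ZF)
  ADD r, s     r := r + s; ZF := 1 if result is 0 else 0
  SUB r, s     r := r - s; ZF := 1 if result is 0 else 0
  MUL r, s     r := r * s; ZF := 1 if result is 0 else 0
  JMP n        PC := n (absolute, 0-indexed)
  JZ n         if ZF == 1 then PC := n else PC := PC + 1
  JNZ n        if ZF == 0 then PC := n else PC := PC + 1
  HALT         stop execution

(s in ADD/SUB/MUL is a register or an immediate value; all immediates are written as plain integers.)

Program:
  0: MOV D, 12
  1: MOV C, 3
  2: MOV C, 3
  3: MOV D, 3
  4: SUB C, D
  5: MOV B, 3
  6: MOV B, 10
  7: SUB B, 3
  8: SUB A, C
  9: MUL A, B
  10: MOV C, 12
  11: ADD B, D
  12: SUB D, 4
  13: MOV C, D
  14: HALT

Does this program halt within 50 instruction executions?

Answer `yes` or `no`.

Step 1: PC=0 exec 'MOV D, 12'. After: A=0 B=0 C=0 D=12 ZF=0 PC=1
Step 2: PC=1 exec 'MOV C, 3'. After: A=0 B=0 C=3 D=12 ZF=0 PC=2
Step 3: PC=2 exec 'MOV C, 3'. After: A=0 B=0 C=3 D=12 ZF=0 PC=3
Step 4: PC=3 exec 'MOV D, 3'. After: A=0 B=0 C=3 D=3 ZF=0 PC=4
Step 5: PC=4 exec 'SUB C, D'. After: A=0 B=0 C=0 D=3 ZF=1 PC=5
Step 6: PC=5 exec 'MOV B, 3'. After: A=0 B=3 C=0 D=3 ZF=1 PC=6
Step 7: PC=6 exec 'MOV B, 10'. After: A=0 B=10 C=0 D=3 ZF=1 PC=7
Step 8: PC=7 exec 'SUB B, 3'. After: A=0 B=7 C=0 D=3 ZF=0 PC=8
Step 9: PC=8 exec 'SUB A, C'. After: A=0 B=7 C=0 D=3 ZF=1 PC=9
Step 10: PC=9 exec 'MUL A, B'. After: A=0 B=7 C=0 D=3 ZF=1 PC=10
Step 11: PC=10 exec 'MOV C, 12'. After: A=0 B=7 C=12 D=3 ZF=1 PC=11
Step 12: PC=11 exec 'ADD B, D'. After: A=0 B=10 C=12 D=3 ZF=0 PC=12
Step 13: PC=12 exec 'SUB D, 4'. After: A=0 B=10 C=12 D=-1 ZF=0 PC=13
Step 14: PC=13 exec 'MOV C, D'. After: A=0 B=10 C=-1 D=-1 ZF=0 PC=14
Step 15: PC=14 exec 'HALT'. After: A=0 B=10 C=-1 D=-1 ZF=0 PC=14 HALTED

Answer: yes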